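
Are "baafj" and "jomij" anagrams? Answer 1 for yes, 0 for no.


Strings: "baafj", "jomij"
Sorted first:  aabfj
Sorted second: ijjmo
Differ at position 0: 'a' vs 'i' => not anagrams

0


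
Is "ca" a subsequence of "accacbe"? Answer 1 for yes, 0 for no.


Check if "ca" is a subsequence of "accacbe"
Greedy scan:
  Position 0 ('a'): no match needed
  Position 1 ('c'): matches sub[0] = 'c'
  Position 2 ('c'): no match needed
  Position 3 ('a'): matches sub[1] = 'a'
  Position 4 ('c'): no match needed
  Position 5 ('b'): no match needed
  Position 6 ('e'): no match needed
All 2 characters matched => is a subsequence

1


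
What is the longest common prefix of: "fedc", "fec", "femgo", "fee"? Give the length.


Words: fedc, fec, femgo, fee
  Position 0: all 'f' => match
  Position 1: all 'e' => match
  Position 2: ('d', 'c', 'm', 'e') => mismatch, stop
LCP = "fe" (length 2)

2


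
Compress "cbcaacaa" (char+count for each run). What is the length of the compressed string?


Input: cbcaacaa
Runs:
  'c' x 1 => "c1"
  'b' x 1 => "b1"
  'c' x 1 => "c1"
  'a' x 2 => "a2"
  'c' x 1 => "c1"
  'a' x 2 => "a2"
Compressed: "c1b1c1a2c1a2"
Compressed length: 12

12


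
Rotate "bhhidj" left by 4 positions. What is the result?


Input: "bhhidj", rotate left by 4
First 4 characters: "bhhi"
Remaining characters: "dj"
Concatenate remaining + first: "dj" + "bhhi" = "djbhhi"

djbhhi


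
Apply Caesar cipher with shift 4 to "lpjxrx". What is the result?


Caesar cipher: shift "lpjxrx" by 4
  'l' (pos 11) + 4 = pos 15 = 'p'
  'p' (pos 15) + 4 = pos 19 = 't'
  'j' (pos 9) + 4 = pos 13 = 'n'
  'x' (pos 23) + 4 = pos 1 = 'b'
  'r' (pos 17) + 4 = pos 21 = 'v'
  'x' (pos 23) + 4 = pos 1 = 'b'
Result: ptnbvb

ptnbvb


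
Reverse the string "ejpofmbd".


Input: ejpofmbd
Reading characters right to left:
  Position 7: 'd'
  Position 6: 'b'
  Position 5: 'm'
  Position 4: 'f'
  Position 3: 'o'
  Position 2: 'p'
  Position 1: 'j'
  Position 0: 'e'
Reversed: dbmfopje

dbmfopje


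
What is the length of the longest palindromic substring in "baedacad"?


Input: "baedacad"
Checking substrings for palindromes:
  [3:8] "dacad" (len 5) => palindrome
  [4:7] "aca" (len 3) => palindrome
Longest palindromic substring: "dacad" with length 5

5


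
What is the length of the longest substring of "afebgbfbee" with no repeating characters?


Input: "afebgbfbee"
Sliding window (track last position of each char):
  Position 0 ('a'): window [0,0] length 1 -- new best
  Position 1 ('f'): window [0,1] length 2 -- new best
  Position 2 ('e'): window [0,2] length 3 -- new best
  Position 3 ('b'): window [0,3] length 4 -- new best
  Position 4 ('g'): window [0,4] length 5 -- new best
  Position 5 ('b'): repeat (last at 3), move window start to 4
  Position 5 ('b'): window [4,5] length 2
  Position 6 ('f'): window [4,6] length 3
  Position 7 ('b'): repeat (last at 5), move window start to 6
  Position 7 ('b'): window [6,7] length 2
  Position 8 ('e'): window [6,8] length 3
  Position 9 ('e'): repeat (last at 8), move window start to 9
  Position 9 ('e'): window [9,9] length 1
Longest substring with no repeats: "afebg" with length 5

5


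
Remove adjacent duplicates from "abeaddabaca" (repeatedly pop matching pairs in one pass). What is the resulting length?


Input: abeaddabaca
Stack-based adjacent duplicate removal:
  Read 'a': push. Stack: a
  Read 'b': push. Stack: ab
  Read 'e': push. Stack: abe
  Read 'a': push. Stack: abea
  Read 'd': push. Stack: abead
  Read 'd': matches stack top 'd' => pop. Stack: abea
  Read 'a': matches stack top 'a' => pop. Stack: abe
  Read 'b': push. Stack: abeb
  Read 'a': push. Stack: abeba
  Read 'c': push. Stack: abebac
  Read 'a': push. Stack: abebaca
Final stack: "abebaca" (length 7)

7


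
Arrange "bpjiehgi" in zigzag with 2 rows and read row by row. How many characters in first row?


Zigzag "bpjiehgi" into 2 rows:
Placing characters:
  'b' => row 0
  'p' => row 1
  'j' => row 0
  'i' => row 1
  'e' => row 0
  'h' => row 1
  'g' => row 0
  'i' => row 1
Rows:
  Row 0: "bjeg"
  Row 1: "pihi"
First row length: 4

4


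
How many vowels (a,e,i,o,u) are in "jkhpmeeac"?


Input: jkhpmeeac
Checking each character:
  'j' at position 0: consonant
  'k' at position 1: consonant
  'h' at position 2: consonant
  'p' at position 3: consonant
  'm' at position 4: consonant
  'e' at position 5: vowel (running total: 1)
  'e' at position 6: vowel (running total: 2)
  'a' at position 7: vowel (running total: 3)
  'c' at position 8: consonant
Total vowels: 3

3


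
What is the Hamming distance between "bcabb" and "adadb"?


Comparing "bcabb" and "adadb" position by position:
  Position 0: 'b' vs 'a' => differ
  Position 1: 'c' vs 'd' => differ
  Position 2: 'a' vs 'a' => same
  Position 3: 'b' vs 'd' => differ
  Position 4: 'b' vs 'b' => same
Total differences (Hamming distance): 3

3


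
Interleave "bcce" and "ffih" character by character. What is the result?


Interleaving "bcce" and "ffih":
  Position 0: 'b' from first, 'f' from second => "bf"
  Position 1: 'c' from first, 'f' from second => "cf"
  Position 2: 'c' from first, 'i' from second => "ci"
  Position 3: 'e' from first, 'h' from second => "eh"
Result: bfcfcieh

bfcfcieh


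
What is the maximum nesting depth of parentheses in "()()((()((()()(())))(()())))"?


Input: "()()((()((()()(())))(()())))"
Tracking depth:
  Position 0 '(': depth becomes 1
  Position 1 ')': depth becomes 0
  Position 2 '(': depth becomes 1
  Position 3 ')': depth becomes 0
  Position 4 '(': depth becomes 1
  Position 5 '(': depth becomes 2
  Position 6 '(': depth becomes 3
  Position 7 ')': depth becomes 2
  Position 8 '(': depth becomes 3
  Position 9 '(': depth becomes 4
  Position 10 '(': depth becomes 5
  Position 11 ')': depth becomes 4
  Position 12 '(': depth becomes 5
  Position 13 ')': depth becomes 4
  Position 14 '(': depth becomes 5
  Position 15 '(': depth becomes 6
  Position 16 ')': depth becomes 5
  Position 17 ')': depth becomes 4
  Position 18 ')': depth becomes 3
  Position 19 ')': depth becomes 2
  Position 20 '(': depth becomes 3
  Position 21 '(': depth becomes 4
  Position 22 ')': depth becomes 3
  Position 23 '(': depth becomes 4
  Position 24 ')': depth becomes 3
  Position 25 ')': depth becomes 2
  Position 26 ')': depth becomes 1
  Position 27 ')': depth becomes 0
Maximum depth reached: 6

6


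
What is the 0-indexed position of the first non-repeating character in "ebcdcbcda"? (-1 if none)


Input: ebcdcbcda
Character frequencies:
  'a': 1
  'b': 2
  'c': 3
  'd': 2
  'e': 1
Scanning left to right for freq == 1:
  Position 0 ('e'): unique! => answer = 0

0


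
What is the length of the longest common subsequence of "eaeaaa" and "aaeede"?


LCS of "eaeaaa" and "aaeede"
DP table:
           a    a    e    e    d    e
      0    0    0    0    0    0    0
  e   0    0    0    1    1    1    1
  a   0    1    1    1    1    1    1
  e   0    1    1    2    2    2    2
  a   0    1    2    2    2    2    2
  a   0    1    2    2    2    2    2
  a   0    1    2    2    2    2    2
LCS length = dp[6][6] = 2

2


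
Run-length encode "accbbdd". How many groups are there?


Input: accbbdd
Scanning for consecutive runs:
  Group 1: 'a' x 1 (positions 0-0)
  Group 2: 'c' x 2 (positions 1-2)
  Group 3: 'b' x 2 (positions 3-4)
  Group 4: 'd' x 2 (positions 5-6)
Total groups: 4

4


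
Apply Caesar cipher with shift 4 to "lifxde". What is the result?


Caesar cipher: shift "lifxde" by 4
  'l' (pos 11) + 4 = pos 15 = 'p'
  'i' (pos 8) + 4 = pos 12 = 'm'
  'f' (pos 5) + 4 = pos 9 = 'j'
  'x' (pos 23) + 4 = pos 1 = 'b'
  'd' (pos 3) + 4 = pos 7 = 'h'
  'e' (pos 4) + 4 = pos 8 = 'i'
Result: pmjbhi

pmjbhi


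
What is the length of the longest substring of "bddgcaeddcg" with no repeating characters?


Input: "bddgcaeddcg"
Sliding window (track last position of each char):
  Position 0 ('b'): window [0,0] length 1 -- new best
  Position 1 ('d'): window [0,1] length 2 -- new best
  Position 2 ('d'): repeat (last at 1), move window start to 2
  Position 2 ('d'): window [2,2] length 1
  Position 3 ('g'): window [2,3] length 2
  Position 4 ('c'): window [2,4] length 3 -- new best
  Position 5 ('a'): window [2,5] length 4 -- new best
  Position 6 ('e'): window [2,6] length 5 -- new best
  Position 7 ('d'): repeat (last at 2), move window start to 3
  Position 7 ('d'): window [3,7] length 5
  Position 8 ('d'): repeat (last at 7), move window start to 8
  Position 8 ('d'): window [8,8] length 1
  Position 9 ('c'): window [8,9] length 2
  Position 10 ('g'): window [8,10] length 3
Longest substring with no repeats: "dgcae" with length 5

5


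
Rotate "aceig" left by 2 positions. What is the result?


Input: "aceig", rotate left by 2
First 2 characters: "ac"
Remaining characters: "eig"
Concatenate remaining + first: "eig" + "ac" = "eigac"

eigac


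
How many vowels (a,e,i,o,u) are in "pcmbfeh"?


Input: pcmbfeh
Checking each character:
  'p' at position 0: consonant
  'c' at position 1: consonant
  'm' at position 2: consonant
  'b' at position 3: consonant
  'f' at position 4: consonant
  'e' at position 5: vowel (running total: 1)
  'h' at position 6: consonant
Total vowels: 1

1


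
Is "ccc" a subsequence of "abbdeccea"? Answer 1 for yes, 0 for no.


Check if "ccc" is a subsequence of "abbdeccea"
Greedy scan:
  Position 0 ('a'): no match needed
  Position 1 ('b'): no match needed
  Position 2 ('b'): no match needed
  Position 3 ('d'): no match needed
  Position 4 ('e'): no match needed
  Position 5 ('c'): matches sub[0] = 'c'
  Position 6 ('c'): matches sub[1] = 'c'
  Position 7 ('e'): no match needed
  Position 8 ('a'): no match needed
Only matched 2/3 characters => not a subsequence

0


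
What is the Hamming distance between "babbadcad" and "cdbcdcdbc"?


Comparing "babbadcad" and "cdbcdcdbc" position by position:
  Position 0: 'b' vs 'c' => differ
  Position 1: 'a' vs 'd' => differ
  Position 2: 'b' vs 'b' => same
  Position 3: 'b' vs 'c' => differ
  Position 4: 'a' vs 'd' => differ
  Position 5: 'd' vs 'c' => differ
  Position 6: 'c' vs 'd' => differ
  Position 7: 'a' vs 'b' => differ
  Position 8: 'd' vs 'c' => differ
Total differences (Hamming distance): 8

8


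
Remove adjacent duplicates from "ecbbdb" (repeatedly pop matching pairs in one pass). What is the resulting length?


Input: ecbbdb
Stack-based adjacent duplicate removal:
  Read 'e': push. Stack: e
  Read 'c': push. Stack: ec
  Read 'b': push. Stack: ecb
  Read 'b': matches stack top 'b' => pop. Stack: ec
  Read 'd': push. Stack: ecd
  Read 'b': push. Stack: ecdb
Final stack: "ecdb" (length 4)

4


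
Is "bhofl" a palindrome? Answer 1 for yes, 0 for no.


Input: bhofl
Reversed: lfohb
  Compare pos 0 ('b') with pos 4 ('l'): MISMATCH
  Compare pos 1 ('h') with pos 3 ('f'): MISMATCH
Result: not a palindrome

0


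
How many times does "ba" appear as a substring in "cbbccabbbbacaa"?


Searching for "ba" in "cbbccabbbbacaa"
Scanning each position:
  Position 0: "cb" => no
  Position 1: "bb" => no
  Position 2: "bc" => no
  Position 3: "cc" => no
  Position 4: "ca" => no
  Position 5: "ab" => no
  Position 6: "bb" => no
  Position 7: "bb" => no
  Position 8: "bb" => no
  Position 9: "ba" => MATCH
  Position 10: "ac" => no
  Position 11: "ca" => no
  Position 12: "aa" => no
Total occurrences: 1

1


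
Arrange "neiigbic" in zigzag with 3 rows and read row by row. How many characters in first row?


Zigzag "neiigbic" into 3 rows:
Placing characters:
  'n' => row 0
  'e' => row 1
  'i' => row 2
  'i' => row 1
  'g' => row 0
  'b' => row 1
  'i' => row 2
  'c' => row 1
Rows:
  Row 0: "ng"
  Row 1: "eibc"
  Row 2: "ii"
First row length: 2

2


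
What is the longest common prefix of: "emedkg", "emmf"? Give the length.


Words: emedkg, emmf
  Position 0: all 'e' => match
  Position 1: all 'm' => match
  Position 2: ('e', 'm') => mismatch, stop
LCP = "em" (length 2)

2


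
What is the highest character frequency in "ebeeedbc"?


Input: ebeeedbc
Character counts:
  'b': 2
  'c': 1
  'd': 1
  'e': 4
Maximum frequency: 4

4


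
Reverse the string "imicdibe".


Input: imicdibe
Reading characters right to left:
  Position 7: 'e'
  Position 6: 'b'
  Position 5: 'i'
  Position 4: 'd'
  Position 3: 'c'
  Position 2: 'i'
  Position 1: 'm'
  Position 0: 'i'
Reversed: ebidcimi

ebidcimi


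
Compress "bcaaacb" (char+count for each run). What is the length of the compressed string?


Input: bcaaacb
Runs:
  'b' x 1 => "b1"
  'c' x 1 => "c1"
  'a' x 3 => "a3"
  'c' x 1 => "c1"
  'b' x 1 => "b1"
Compressed: "b1c1a3c1b1"
Compressed length: 10

10


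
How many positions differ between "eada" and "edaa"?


Comparing "eada" and "edaa" position by position:
  Position 0: 'e' vs 'e' => same
  Position 1: 'a' vs 'd' => DIFFER
  Position 2: 'd' vs 'a' => DIFFER
  Position 3: 'a' vs 'a' => same
Positions that differ: 2

2


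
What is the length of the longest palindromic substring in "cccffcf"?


Input: "cccffcf"
Checking substrings for palindromes:
  [2:6] "cffc" (len 4) => palindrome
  [0:3] "ccc" (len 3) => palindrome
  [4:7] "fcf" (len 3) => palindrome
  [0:2] "cc" (len 2) => palindrome
  [1:3] "cc" (len 2) => palindrome
  [3:5] "ff" (len 2) => palindrome
Longest palindromic substring: "cffc" with length 4

4


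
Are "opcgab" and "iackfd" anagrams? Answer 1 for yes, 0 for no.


Strings: "opcgab", "iackfd"
Sorted first:  abcgop
Sorted second: acdfik
Differ at position 1: 'b' vs 'c' => not anagrams

0


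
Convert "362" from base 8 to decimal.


Input: "362" in base 8
Positional expansion:
  Digit '3' (value 3) x 8^2 = 192
  Digit '6' (value 6) x 8^1 = 48
  Digit '2' (value 2) x 8^0 = 2
Sum = 242

242


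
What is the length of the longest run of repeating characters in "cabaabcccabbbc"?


Input: "cabaabcccabbbc"
Scanning for longest run:
  Position 1 ('a'): new char, reset run to 1
  Position 2 ('b'): new char, reset run to 1
  Position 3 ('a'): new char, reset run to 1
  Position 4 ('a'): continues run of 'a', length=2
  Position 5 ('b'): new char, reset run to 1
  Position 6 ('c'): new char, reset run to 1
  Position 7 ('c'): continues run of 'c', length=2
  Position 8 ('c'): continues run of 'c', length=3
  Position 9 ('a'): new char, reset run to 1
  Position 10 ('b'): new char, reset run to 1
  Position 11 ('b'): continues run of 'b', length=2
  Position 12 ('b'): continues run of 'b', length=3
  Position 13 ('c'): new char, reset run to 1
Longest run: 'c' with length 3

3


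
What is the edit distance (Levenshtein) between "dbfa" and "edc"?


Computing edit distance: "dbfa" -> "edc"
DP table:
           e    d    c
      0    1    2    3
  d   1    1    1    2
  b   2    2    2    2
  f   3    3    3    3
  a   4    4    4    4
Edit distance = dp[4][3] = 4

4


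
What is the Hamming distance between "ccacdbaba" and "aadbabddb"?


Comparing "ccacdbaba" and "aadbabddb" position by position:
  Position 0: 'c' vs 'a' => differ
  Position 1: 'c' vs 'a' => differ
  Position 2: 'a' vs 'd' => differ
  Position 3: 'c' vs 'b' => differ
  Position 4: 'd' vs 'a' => differ
  Position 5: 'b' vs 'b' => same
  Position 6: 'a' vs 'd' => differ
  Position 7: 'b' vs 'd' => differ
  Position 8: 'a' vs 'b' => differ
Total differences (Hamming distance): 8

8


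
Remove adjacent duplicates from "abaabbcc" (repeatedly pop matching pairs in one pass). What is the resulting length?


Input: abaabbcc
Stack-based adjacent duplicate removal:
  Read 'a': push. Stack: a
  Read 'b': push. Stack: ab
  Read 'a': push. Stack: aba
  Read 'a': matches stack top 'a' => pop. Stack: ab
  Read 'b': matches stack top 'b' => pop. Stack: a
  Read 'b': push. Stack: ab
  Read 'c': push. Stack: abc
  Read 'c': matches stack top 'c' => pop. Stack: ab
Final stack: "ab" (length 2)

2


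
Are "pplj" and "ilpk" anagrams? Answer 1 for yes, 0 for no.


Strings: "pplj", "ilpk"
Sorted first:  jlpp
Sorted second: iklp
Differ at position 0: 'j' vs 'i' => not anagrams

0


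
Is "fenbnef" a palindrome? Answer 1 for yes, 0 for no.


Input: fenbnef
Reversed: fenbnef
  Compare pos 0 ('f') with pos 6 ('f'): match
  Compare pos 1 ('e') with pos 5 ('e'): match
  Compare pos 2 ('n') with pos 4 ('n'): match
Result: palindrome

1


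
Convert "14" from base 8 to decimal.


Input: "14" in base 8
Positional expansion:
  Digit '1' (value 1) x 8^1 = 8
  Digit '4' (value 4) x 8^0 = 4
Sum = 12

12


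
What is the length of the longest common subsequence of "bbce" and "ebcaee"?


LCS of "bbce" and "ebcaee"
DP table:
           e    b    c    a    e    e
      0    0    0    0    0    0    0
  b   0    0    1    1    1    1    1
  b   0    0    1    1    1    1    1
  c   0    0    1    2    2    2    2
  e   0    1    1    2    2    3    3
LCS length = dp[4][6] = 3

3


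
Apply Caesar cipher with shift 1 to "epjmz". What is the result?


Caesar cipher: shift "epjmz" by 1
  'e' (pos 4) + 1 = pos 5 = 'f'
  'p' (pos 15) + 1 = pos 16 = 'q'
  'j' (pos 9) + 1 = pos 10 = 'k'
  'm' (pos 12) + 1 = pos 13 = 'n'
  'z' (pos 25) + 1 = pos 0 = 'a'
Result: fqkna

fqkna


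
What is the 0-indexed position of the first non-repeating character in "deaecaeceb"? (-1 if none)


Input: deaecaeceb
Character frequencies:
  'a': 2
  'b': 1
  'c': 2
  'd': 1
  'e': 4
Scanning left to right for freq == 1:
  Position 0 ('d'): unique! => answer = 0

0


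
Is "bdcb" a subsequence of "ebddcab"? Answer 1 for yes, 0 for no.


Check if "bdcb" is a subsequence of "ebddcab"
Greedy scan:
  Position 0 ('e'): no match needed
  Position 1 ('b'): matches sub[0] = 'b'
  Position 2 ('d'): matches sub[1] = 'd'
  Position 3 ('d'): no match needed
  Position 4 ('c'): matches sub[2] = 'c'
  Position 5 ('a'): no match needed
  Position 6 ('b'): matches sub[3] = 'b'
All 4 characters matched => is a subsequence

1


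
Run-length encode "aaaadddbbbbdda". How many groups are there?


Input: aaaadddbbbbdda
Scanning for consecutive runs:
  Group 1: 'a' x 4 (positions 0-3)
  Group 2: 'd' x 3 (positions 4-6)
  Group 3: 'b' x 4 (positions 7-10)
  Group 4: 'd' x 2 (positions 11-12)
  Group 5: 'a' x 1 (positions 13-13)
Total groups: 5

5


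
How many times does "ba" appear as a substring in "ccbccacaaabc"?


Searching for "ba" in "ccbccacaaabc"
Scanning each position:
  Position 0: "cc" => no
  Position 1: "cb" => no
  Position 2: "bc" => no
  Position 3: "cc" => no
  Position 4: "ca" => no
  Position 5: "ac" => no
  Position 6: "ca" => no
  Position 7: "aa" => no
  Position 8: "aa" => no
  Position 9: "ab" => no
  Position 10: "bc" => no
Total occurrences: 0

0


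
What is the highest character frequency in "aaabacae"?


Input: aaabacae
Character counts:
  'a': 5
  'b': 1
  'c': 1
  'e': 1
Maximum frequency: 5

5


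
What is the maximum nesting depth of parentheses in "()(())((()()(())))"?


Input: "()(())((()()(())))"
Tracking depth:
  Position 0 '(': depth becomes 1
  Position 1 ')': depth becomes 0
  Position 2 '(': depth becomes 1
  Position 3 '(': depth becomes 2
  Position 4 ')': depth becomes 1
  Position 5 ')': depth becomes 0
  Position 6 '(': depth becomes 1
  Position 7 '(': depth becomes 2
  Position 8 '(': depth becomes 3
  Position 9 ')': depth becomes 2
  Position 10 '(': depth becomes 3
  Position 11 ')': depth becomes 2
  Position 12 '(': depth becomes 3
  Position 13 '(': depth becomes 4
  Position 14 ')': depth becomes 3
  Position 15 ')': depth becomes 2
  Position 16 ')': depth becomes 1
  Position 17 ')': depth becomes 0
Maximum depth reached: 4

4


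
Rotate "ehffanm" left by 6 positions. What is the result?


Input: "ehffanm", rotate left by 6
First 6 characters: "ehffan"
Remaining characters: "m"
Concatenate remaining + first: "m" + "ehffan" = "mehffan"

mehffan


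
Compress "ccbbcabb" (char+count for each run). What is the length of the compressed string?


Input: ccbbcabb
Runs:
  'c' x 2 => "c2"
  'b' x 2 => "b2"
  'c' x 1 => "c1"
  'a' x 1 => "a1"
  'b' x 2 => "b2"
Compressed: "c2b2c1a1b2"
Compressed length: 10

10


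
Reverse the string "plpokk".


Input: plpokk
Reading characters right to left:
  Position 5: 'k'
  Position 4: 'k'
  Position 3: 'o'
  Position 2: 'p'
  Position 1: 'l'
  Position 0: 'p'
Reversed: kkoplp

kkoplp


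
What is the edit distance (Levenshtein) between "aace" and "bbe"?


Computing edit distance: "aace" -> "bbe"
DP table:
           b    b    e
      0    1    2    3
  a   1    1    2    3
  a   2    2    2    3
  c   3    3    3    3
  e   4    4    4    3
Edit distance = dp[4][3] = 3

3


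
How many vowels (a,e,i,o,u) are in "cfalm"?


Input: cfalm
Checking each character:
  'c' at position 0: consonant
  'f' at position 1: consonant
  'a' at position 2: vowel (running total: 1)
  'l' at position 3: consonant
  'm' at position 4: consonant
Total vowels: 1

1


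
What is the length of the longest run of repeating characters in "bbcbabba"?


Input: "bbcbabba"
Scanning for longest run:
  Position 1 ('b'): continues run of 'b', length=2
  Position 2 ('c'): new char, reset run to 1
  Position 3 ('b'): new char, reset run to 1
  Position 4 ('a'): new char, reset run to 1
  Position 5 ('b'): new char, reset run to 1
  Position 6 ('b'): continues run of 'b', length=2
  Position 7 ('a'): new char, reset run to 1
Longest run: 'b' with length 2

2


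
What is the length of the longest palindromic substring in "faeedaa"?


Input: "faeedaa"
Checking substrings for palindromes:
  [2:4] "ee" (len 2) => palindrome
  [5:7] "aa" (len 2) => palindrome
Longest palindromic substring: "ee" with length 2

2


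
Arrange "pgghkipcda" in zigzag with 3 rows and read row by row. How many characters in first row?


Zigzag "pgghkipcda" into 3 rows:
Placing characters:
  'p' => row 0
  'g' => row 1
  'g' => row 2
  'h' => row 1
  'k' => row 0
  'i' => row 1
  'p' => row 2
  'c' => row 1
  'd' => row 0
  'a' => row 1
Rows:
  Row 0: "pkd"
  Row 1: "ghica"
  Row 2: "gp"
First row length: 3

3


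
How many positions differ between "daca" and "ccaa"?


Comparing "daca" and "ccaa" position by position:
  Position 0: 'd' vs 'c' => DIFFER
  Position 1: 'a' vs 'c' => DIFFER
  Position 2: 'c' vs 'a' => DIFFER
  Position 3: 'a' vs 'a' => same
Positions that differ: 3

3


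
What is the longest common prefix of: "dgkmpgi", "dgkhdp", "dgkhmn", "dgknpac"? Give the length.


Words: dgkmpgi, dgkhdp, dgkhmn, dgknpac
  Position 0: all 'd' => match
  Position 1: all 'g' => match
  Position 2: all 'k' => match
  Position 3: ('m', 'h', 'h', 'n') => mismatch, stop
LCP = "dgk" (length 3)

3


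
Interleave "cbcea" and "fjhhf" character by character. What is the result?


Interleaving "cbcea" and "fjhhf":
  Position 0: 'c' from first, 'f' from second => "cf"
  Position 1: 'b' from first, 'j' from second => "bj"
  Position 2: 'c' from first, 'h' from second => "ch"
  Position 3: 'e' from first, 'h' from second => "eh"
  Position 4: 'a' from first, 'f' from second => "af"
Result: cfbjchehaf

cfbjchehaf


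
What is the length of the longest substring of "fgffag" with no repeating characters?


Input: "fgffag"
Sliding window (track last position of each char):
  Position 0 ('f'): window [0,0] length 1 -- new best
  Position 1 ('g'): window [0,1] length 2 -- new best
  Position 2 ('f'): repeat (last at 0), move window start to 1
  Position 2 ('f'): window [1,2] length 2
  Position 3 ('f'): repeat (last at 2), move window start to 3
  Position 3 ('f'): window [3,3] length 1
  Position 4 ('a'): window [3,4] length 2
  Position 5 ('g'): window [3,5] length 3 -- new best
Longest substring with no repeats: "fag" with length 3

3


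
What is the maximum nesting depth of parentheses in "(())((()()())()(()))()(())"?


Input: "(())((()()())()(()))()(())"
Tracking depth:
  Position 0 '(': depth becomes 1
  Position 1 '(': depth becomes 2
  Position 2 ')': depth becomes 1
  Position 3 ')': depth becomes 0
  Position 4 '(': depth becomes 1
  Position 5 '(': depth becomes 2
  Position 6 '(': depth becomes 3
  Position 7 ')': depth becomes 2
  Position 8 '(': depth becomes 3
  Position 9 ')': depth becomes 2
  Position 10 '(': depth becomes 3
  Position 11 ')': depth becomes 2
  Position 12 ')': depth becomes 1
  Position 13 '(': depth becomes 2
  Position 14 ')': depth becomes 1
  Position 15 '(': depth becomes 2
  Position 16 '(': depth becomes 3
  Position 17 ')': depth becomes 2
  Position 18 ')': depth becomes 1
  Position 19 ')': depth becomes 0
  Position 20 '(': depth becomes 1
  Position 21 ')': depth becomes 0
  Position 22 '(': depth becomes 1
  Position 23 '(': depth becomes 2
  Position 24 ')': depth becomes 1
  Position 25 ')': depth becomes 0
Maximum depth reached: 3

3


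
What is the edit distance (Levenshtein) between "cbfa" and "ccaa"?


Computing edit distance: "cbfa" -> "ccaa"
DP table:
           c    c    a    a
      0    1    2    3    4
  c   1    0    1    2    3
  b   2    1    1    2    3
  f   3    2    2    2    3
  a   4    3    3    2    2
Edit distance = dp[4][4] = 2

2


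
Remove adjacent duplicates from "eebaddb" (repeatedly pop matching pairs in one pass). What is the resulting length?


Input: eebaddb
Stack-based adjacent duplicate removal:
  Read 'e': push. Stack: e
  Read 'e': matches stack top 'e' => pop. Stack: (empty)
  Read 'b': push. Stack: b
  Read 'a': push. Stack: ba
  Read 'd': push. Stack: bad
  Read 'd': matches stack top 'd' => pop. Stack: ba
  Read 'b': push. Stack: bab
Final stack: "bab" (length 3)

3


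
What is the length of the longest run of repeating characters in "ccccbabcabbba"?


Input: "ccccbabcabbba"
Scanning for longest run:
  Position 1 ('c'): continues run of 'c', length=2
  Position 2 ('c'): continues run of 'c', length=3
  Position 3 ('c'): continues run of 'c', length=4
  Position 4 ('b'): new char, reset run to 1
  Position 5 ('a'): new char, reset run to 1
  Position 6 ('b'): new char, reset run to 1
  Position 7 ('c'): new char, reset run to 1
  Position 8 ('a'): new char, reset run to 1
  Position 9 ('b'): new char, reset run to 1
  Position 10 ('b'): continues run of 'b', length=2
  Position 11 ('b'): continues run of 'b', length=3
  Position 12 ('a'): new char, reset run to 1
Longest run: 'c' with length 4

4


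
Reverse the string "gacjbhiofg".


Input: gacjbhiofg
Reading characters right to left:
  Position 9: 'g'
  Position 8: 'f'
  Position 7: 'o'
  Position 6: 'i'
  Position 5: 'h'
  Position 4: 'b'
  Position 3: 'j'
  Position 2: 'c'
  Position 1: 'a'
  Position 0: 'g'
Reversed: gfoihbjcag

gfoihbjcag


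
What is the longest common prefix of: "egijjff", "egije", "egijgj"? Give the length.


Words: egijjff, egije, egijgj
  Position 0: all 'e' => match
  Position 1: all 'g' => match
  Position 2: all 'i' => match
  Position 3: all 'j' => match
  Position 4: ('j', 'e', 'g') => mismatch, stop
LCP = "egij" (length 4)

4


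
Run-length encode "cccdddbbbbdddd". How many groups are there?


Input: cccdddbbbbdddd
Scanning for consecutive runs:
  Group 1: 'c' x 3 (positions 0-2)
  Group 2: 'd' x 3 (positions 3-5)
  Group 3: 'b' x 4 (positions 6-9)
  Group 4: 'd' x 4 (positions 10-13)
Total groups: 4

4


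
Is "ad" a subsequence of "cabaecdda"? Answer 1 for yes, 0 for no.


Check if "ad" is a subsequence of "cabaecdda"
Greedy scan:
  Position 0 ('c'): no match needed
  Position 1 ('a'): matches sub[0] = 'a'
  Position 2 ('b'): no match needed
  Position 3 ('a'): no match needed
  Position 4 ('e'): no match needed
  Position 5 ('c'): no match needed
  Position 6 ('d'): matches sub[1] = 'd'
  Position 7 ('d'): no match needed
  Position 8 ('a'): no match needed
All 2 characters matched => is a subsequence

1


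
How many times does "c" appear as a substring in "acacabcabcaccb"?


Searching for "c" in "acacabcabcaccb"
Scanning each position:
  Position 0: "a" => no
  Position 1: "c" => MATCH
  Position 2: "a" => no
  Position 3: "c" => MATCH
  Position 4: "a" => no
  Position 5: "b" => no
  Position 6: "c" => MATCH
  Position 7: "a" => no
  Position 8: "b" => no
  Position 9: "c" => MATCH
  Position 10: "a" => no
  Position 11: "c" => MATCH
  Position 12: "c" => MATCH
  Position 13: "b" => no
Total occurrences: 6

6


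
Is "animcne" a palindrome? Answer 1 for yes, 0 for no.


Input: animcne
Reversed: encmina
  Compare pos 0 ('a') with pos 6 ('e'): MISMATCH
  Compare pos 1 ('n') with pos 5 ('n'): match
  Compare pos 2 ('i') with pos 4 ('c'): MISMATCH
Result: not a palindrome

0


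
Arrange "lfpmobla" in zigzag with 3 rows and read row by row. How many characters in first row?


Zigzag "lfpmobla" into 3 rows:
Placing characters:
  'l' => row 0
  'f' => row 1
  'p' => row 2
  'm' => row 1
  'o' => row 0
  'b' => row 1
  'l' => row 2
  'a' => row 1
Rows:
  Row 0: "lo"
  Row 1: "fmba"
  Row 2: "pl"
First row length: 2

2


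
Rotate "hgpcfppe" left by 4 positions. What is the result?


Input: "hgpcfppe", rotate left by 4
First 4 characters: "hgpc"
Remaining characters: "fppe"
Concatenate remaining + first: "fppe" + "hgpc" = "fppehgpc"

fppehgpc


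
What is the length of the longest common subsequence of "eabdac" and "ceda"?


LCS of "eabdac" and "ceda"
DP table:
           c    e    d    a
      0    0    0    0    0
  e   0    0    1    1    1
  a   0    0    1    1    2
  b   0    0    1    1    2
  d   0    0    1    2    2
  a   0    0    1    2    3
  c   0    1    1    2    3
LCS length = dp[6][4] = 3

3


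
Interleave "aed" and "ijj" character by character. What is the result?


Interleaving "aed" and "ijj":
  Position 0: 'a' from first, 'i' from second => "ai"
  Position 1: 'e' from first, 'j' from second => "ej"
  Position 2: 'd' from first, 'j' from second => "dj"
Result: aiejdj

aiejdj


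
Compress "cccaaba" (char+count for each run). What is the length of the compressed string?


Input: cccaaba
Runs:
  'c' x 3 => "c3"
  'a' x 2 => "a2"
  'b' x 1 => "b1"
  'a' x 1 => "a1"
Compressed: "c3a2b1a1"
Compressed length: 8

8


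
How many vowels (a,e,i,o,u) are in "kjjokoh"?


Input: kjjokoh
Checking each character:
  'k' at position 0: consonant
  'j' at position 1: consonant
  'j' at position 2: consonant
  'o' at position 3: vowel (running total: 1)
  'k' at position 4: consonant
  'o' at position 5: vowel (running total: 2)
  'h' at position 6: consonant
Total vowels: 2

2


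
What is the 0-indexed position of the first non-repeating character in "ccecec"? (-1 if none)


Input: ccecec
Character frequencies:
  'c': 4
  'e': 2
Scanning left to right for freq == 1:
  Position 0 ('c'): freq=4, skip
  Position 1 ('c'): freq=4, skip
  Position 2 ('e'): freq=2, skip
  Position 3 ('c'): freq=4, skip
  Position 4 ('e'): freq=2, skip
  Position 5 ('c'): freq=4, skip
  No unique character found => answer = -1

-1


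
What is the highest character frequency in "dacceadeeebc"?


Input: dacceadeeebc
Character counts:
  'a': 2
  'b': 1
  'c': 3
  'd': 2
  'e': 4
Maximum frequency: 4

4


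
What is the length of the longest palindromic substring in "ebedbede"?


Input: "ebedbede"
Checking substrings for palindromes:
  [0:3] "ebe" (len 3) => palindrome
  [5:8] "ede" (len 3) => palindrome
Longest palindromic substring: "ebe" with length 3

3


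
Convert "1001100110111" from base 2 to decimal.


Input: "1001100110111" in base 2
Positional expansion:
  Digit '1' (value 1) x 2^12 = 4096
  Digit '0' (value 0) x 2^11 = 0
  Digit '0' (value 0) x 2^10 = 0
  Digit '1' (value 1) x 2^9 = 512
  Digit '1' (value 1) x 2^8 = 256
  Digit '0' (value 0) x 2^7 = 0
  Digit '0' (value 0) x 2^6 = 0
  Digit '1' (value 1) x 2^5 = 32
  Digit '1' (value 1) x 2^4 = 16
  Digit '0' (value 0) x 2^3 = 0
  Digit '1' (value 1) x 2^2 = 4
  Digit '1' (value 1) x 2^1 = 2
  Digit '1' (value 1) x 2^0 = 1
Sum = 4919

4919


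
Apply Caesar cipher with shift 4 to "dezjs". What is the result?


Caesar cipher: shift "dezjs" by 4
  'd' (pos 3) + 4 = pos 7 = 'h'
  'e' (pos 4) + 4 = pos 8 = 'i'
  'z' (pos 25) + 4 = pos 3 = 'd'
  'j' (pos 9) + 4 = pos 13 = 'n'
  's' (pos 18) + 4 = pos 22 = 'w'
Result: hidnw

hidnw


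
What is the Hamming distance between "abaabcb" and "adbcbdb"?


Comparing "abaabcb" and "adbcbdb" position by position:
  Position 0: 'a' vs 'a' => same
  Position 1: 'b' vs 'd' => differ
  Position 2: 'a' vs 'b' => differ
  Position 3: 'a' vs 'c' => differ
  Position 4: 'b' vs 'b' => same
  Position 5: 'c' vs 'd' => differ
  Position 6: 'b' vs 'b' => same
Total differences (Hamming distance): 4

4


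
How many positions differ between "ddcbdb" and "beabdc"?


Comparing "ddcbdb" and "beabdc" position by position:
  Position 0: 'd' vs 'b' => DIFFER
  Position 1: 'd' vs 'e' => DIFFER
  Position 2: 'c' vs 'a' => DIFFER
  Position 3: 'b' vs 'b' => same
  Position 4: 'd' vs 'd' => same
  Position 5: 'b' vs 'c' => DIFFER
Positions that differ: 4

4


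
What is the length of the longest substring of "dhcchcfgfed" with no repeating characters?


Input: "dhcchcfgfed"
Sliding window (track last position of each char):
  Position 0 ('d'): window [0,0] length 1 -- new best
  Position 1 ('h'): window [0,1] length 2 -- new best
  Position 2 ('c'): window [0,2] length 3 -- new best
  Position 3 ('c'): repeat (last at 2), move window start to 3
  Position 3 ('c'): window [3,3] length 1
  Position 4 ('h'): window [3,4] length 2
  Position 5 ('c'): repeat (last at 3), move window start to 4
  Position 5 ('c'): window [4,5] length 2
  Position 6 ('f'): window [4,6] length 3
  Position 7 ('g'): window [4,7] length 4 -- new best
  Position 8 ('f'): repeat (last at 6), move window start to 7
  Position 8 ('f'): window [7,8] length 2
  Position 9 ('e'): window [7,9] length 3
  Position 10 ('d'): window [7,10] length 4
Longest substring with no repeats: "hcfg" with length 4

4


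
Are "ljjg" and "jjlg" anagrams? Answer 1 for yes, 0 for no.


Strings: "ljjg", "jjlg"
Sorted first:  gjjl
Sorted second: gjjl
Sorted forms match => anagrams

1


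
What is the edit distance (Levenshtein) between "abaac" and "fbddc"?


Computing edit distance: "abaac" -> "fbddc"
DP table:
           f    b    d    d    c
      0    1    2    3    4    5
  a   1    1    2    3    4    5
  b   2    2    1    2    3    4
  a   3    3    2    2    3    4
  a   4    4    3    3    3    4
  c   5    5    4    4    4    3
Edit distance = dp[5][5] = 3

3


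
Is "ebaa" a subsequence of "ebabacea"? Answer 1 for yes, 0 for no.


Check if "ebaa" is a subsequence of "ebabacea"
Greedy scan:
  Position 0 ('e'): matches sub[0] = 'e'
  Position 1 ('b'): matches sub[1] = 'b'
  Position 2 ('a'): matches sub[2] = 'a'
  Position 3 ('b'): no match needed
  Position 4 ('a'): matches sub[3] = 'a'
  Position 5 ('c'): no match needed
  Position 6 ('e'): no match needed
  Position 7 ('a'): no match needed
All 4 characters matched => is a subsequence

1


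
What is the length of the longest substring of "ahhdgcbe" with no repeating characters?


Input: "ahhdgcbe"
Sliding window (track last position of each char):
  Position 0 ('a'): window [0,0] length 1 -- new best
  Position 1 ('h'): window [0,1] length 2 -- new best
  Position 2 ('h'): repeat (last at 1), move window start to 2
  Position 2 ('h'): window [2,2] length 1
  Position 3 ('d'): window [2,3] length 2
  Position 4 ('g'): window [2,4] length 3 -- new best
  Position 5 ('c'): window [2,5] length 4 -- new best
  Position 6 ('b'): window [2,6] length 5 -- new best
  Position 7 ('e'): window [2,7] length 6 -- new best
Longest substring with no repeats: "hdgcbe" with length 6

6


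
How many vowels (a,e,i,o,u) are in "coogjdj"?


Input: coogjdj
Checking each character:
  'c' at position 0: consonant
  'o' at position 1: vowel (running total: 1)
  'o' at position 2: vowel (running total: 2)
  'g' at position 3: consonant
  'j' at position 4: consonant
  'd' at position 5: consonant
  'j' at position 6: consonant
Total vowels: 2

2


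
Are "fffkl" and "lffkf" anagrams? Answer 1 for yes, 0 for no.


Strings: "fffkl", "lffkf"
Sorted first:  fffkl
Sorted second: fffkl
Sorted forms match => anagrams

1


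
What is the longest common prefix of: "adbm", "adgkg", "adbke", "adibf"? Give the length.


Words: adbm, adgkg, adbke, adibf
  Position 0: all 'a' => match
  Position 1: all 'd' => match
  Position 2: ('b', 'g', 'b', 'i') => mismatch, stop
LCP = "ad" (length 2)

2


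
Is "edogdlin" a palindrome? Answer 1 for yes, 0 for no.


Input: edogdlin
Reversed: nildgode
  Compare pos 0 ('e') with pos 7 ('n'): MISMATCH
  Compare pos 1 ('d') with pos 6 ('i'): MISMATCH
  Compare pos 2 ('o') with pos 5 ('l'): MISMATCH
  Compare pos 3 ('g') with pos 4 ('d'): MISMATCH
Result: not a palindrome

0


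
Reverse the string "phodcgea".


Input: phodcgea
Reading characters right to left:
  Position 7: 'a'
  Position 6: 'e'
  Position 5: 'g'
  Position 4: 'c'
  Position 3: 'd'
  Position 2: 'o'
  Position 1: 'h'
  Position 0: 'p'
Reversed: aegcdohp

aegcdohp


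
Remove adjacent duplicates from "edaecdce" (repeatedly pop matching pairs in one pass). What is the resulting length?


Input: edaecdce
Stack-based adjacent duplicate removal:
  Read 'e': push. Stack: e
  Read 'd': push. Stack: ed
  Read 'a': push. Stack: eda
  Read 'e': push. Stack: edae
  Read 'c': push. Stack: edaec
  Read 'd': push. Stack: edaecd
  Read 'c': push. Stack: edaecdc
  Read 'e': push. Stack: edaecdce
Final stack: "edaecdce" (length 8)

8


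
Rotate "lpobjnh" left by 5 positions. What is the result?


Input: "lpobjnh", rotate left by 5
First 5 characters: "lpobj"
Remaining characters: "nh"
Concatenate remaining + first: "nh" + "lpobj" = "nhlpobj"

nhlpobj


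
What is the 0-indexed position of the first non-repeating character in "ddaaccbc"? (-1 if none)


Input: ddaaccbc
Character frequencies:
  'a': 2
  'b': 1
  'c': 3
  'd': 2
Scanning left to right for freq == 1:
  Position 0 ('d'): freq=2, skip
  Position 1 ('d'): freq=2, skip
  Position 2 ('a'): freq=2, skip
  Position 3 ('a'): freq=2, skip
  Position 4 ('c'): freq=3, skip
  Position 5 ('c'): freq=3, skip
  Position 6 ('b'): unique! => answer = 6

6


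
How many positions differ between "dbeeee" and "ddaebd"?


Comparing "dbeeee" and "ddaebd" position by position:
  Position 0: 'd' vs 'd' => same
  Position 1: 'b' vs 'd' => DIFFER
  Position 2: 'e' vs 'a' => DIFFER
  Position 3: 'e' vs 'e' => same
  Position 4: 'e' vs 'b' => DIFFER
  Position 5: 'e' vs 'd' => DIFFER
Positions that differ: 4

4


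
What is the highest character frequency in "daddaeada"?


Input: daddaeada
Character counts:
  'a': 4
  'd': 4
  'e': 1
Maximum frequency: 4

4


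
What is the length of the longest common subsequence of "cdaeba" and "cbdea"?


LCS of "cdaeba" and "cbdea"
DP table:
           c    b    d    e    a
      0    0    0    0    0    0
  c   0    1    1    1    1    1
  d   0    1    1    2    2    2
  a   0    1    1    2    2    3
  e   0    1    1    2    3    3
  b   0    1    2    2    3    3
  a   0    1    2    2    3    4
LCS length = dp[6][5] = 4

4


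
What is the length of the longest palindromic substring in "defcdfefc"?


Input: "defcdfefc"
Checking substrings for palindromes:
  [5:8] "fef" (len 3) => palindrome
Longest palindromic substring: "fef" with length 3

3


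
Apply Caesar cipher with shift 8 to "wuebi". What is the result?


Caesar cipher: shift "wuebi" by 8
  'w' (pos 22) + 8 = pos 4 = 'e'
  'u' (pos 20) + 8 = pos 2 = 'c'
  'e' (pos 4) + 8 = pos 12 = 'm'
  'b' (pos 1) + 8 = pos 9 = 'j'
  'i' (pos 8) + 8 = pos 16 = 'q'
Result: ecmjq

ecmjq


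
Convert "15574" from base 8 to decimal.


Input: "15574" in base 8
Positional expansion:
  Digit '1' (value 1) x 8^4 = 4096
  Digit '5' (value 5) x 8^3 = 2560
  Digit '5' (value 5) x 8^2 = 320
  Digit '7' (value 7) x 8^1 = 56
  Digit '4' (value 4) x 8^0 = 4
Sum = 7036

7036


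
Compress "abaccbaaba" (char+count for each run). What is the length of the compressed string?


Input: abaccbaaba
Runs:
  'a' x 1 => "a1"
  'b' x 1 => "b1"
  'a' x 1 => "a1"
  'c' x 2 => "c2"
  'b' x 1 => "b1"
  'a' x 2 => "a2"
  'b' x 1 => "b1"
  'a' x 1 => "a1"
Compressed: "a1b1a1c2b1a2b1a1"
Compressed length: 16

16
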